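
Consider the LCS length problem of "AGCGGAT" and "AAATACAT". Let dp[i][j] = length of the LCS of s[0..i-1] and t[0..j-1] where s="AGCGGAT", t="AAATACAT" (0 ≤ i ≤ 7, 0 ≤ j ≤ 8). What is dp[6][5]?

   ''  A  A  A  T  A  C  A  T
''  0  0  0  0  0  0  0  0  0
 A  0  1  1  1  1  1  1  1  1
 G  0  1  1  1  1  1  1  1  1
 C  0  1  1  1  1  1  2  2  2
 G  0  1  1  1  1  1  2  2  2
 G  0  1  1  1  1  1  2  2  2
 A  0  1  2  2  2  2  2  3  3
 T  0  1  2  2  3  3  3  3  4

2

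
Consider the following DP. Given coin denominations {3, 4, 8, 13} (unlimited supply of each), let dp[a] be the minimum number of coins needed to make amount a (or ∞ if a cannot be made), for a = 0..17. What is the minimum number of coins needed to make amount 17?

 a  0  1  2  3  4  5  6  7  8  9 10 11 12 13 14 15 16 17
dp  0  -  -  1  1  -  2  2  1  3  3  2  2  1  3  3  2  2
(- denotes ∞ / unreachable)

2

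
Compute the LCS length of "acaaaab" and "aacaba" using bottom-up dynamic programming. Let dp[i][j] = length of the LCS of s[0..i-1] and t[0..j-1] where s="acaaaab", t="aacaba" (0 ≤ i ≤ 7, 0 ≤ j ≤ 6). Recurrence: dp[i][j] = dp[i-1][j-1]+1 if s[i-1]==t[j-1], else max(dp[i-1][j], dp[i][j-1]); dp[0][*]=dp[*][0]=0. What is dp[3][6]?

   ''  a  a  c  a  b  a
''  0  0  0  0  0  0  0
 a  0  1  1  1  1  1  1
 c  0  1  1  2  2  2  2
 a  0  1  2  2  3  3  3
 a  0  1  2  2  3  3  4
 a  0  1  2  2  3  3  4
 a  0  1  2  2  3  3  4
 b  0  1  2  2  3  4  4

3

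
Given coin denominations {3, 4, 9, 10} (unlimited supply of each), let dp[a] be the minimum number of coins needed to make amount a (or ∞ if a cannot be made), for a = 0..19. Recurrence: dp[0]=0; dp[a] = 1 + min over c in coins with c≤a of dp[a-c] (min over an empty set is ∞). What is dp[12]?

 a  0  1  2  3  4  5  6  7  8  9 10 11 12 13 14 15 16 17 18 19
dp  0  -  -  1  1  -  2  2  2  1  1  3  2  2  2  3  3  3  2  2
(- denotes ∞ / unreachable)

2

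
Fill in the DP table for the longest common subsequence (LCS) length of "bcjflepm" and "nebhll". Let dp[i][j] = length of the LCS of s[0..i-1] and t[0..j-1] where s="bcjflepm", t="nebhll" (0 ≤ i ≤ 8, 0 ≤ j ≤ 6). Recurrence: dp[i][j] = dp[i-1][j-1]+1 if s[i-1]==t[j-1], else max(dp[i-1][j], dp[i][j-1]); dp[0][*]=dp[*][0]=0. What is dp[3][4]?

   ''  n  e  b  h  l  l
''  0  0  0  0  0  0  0
 b  0  0  0  1  1  1  1
 c  0  0  0  1  1  1  1
 j  0  0  0  1  1  1  1
 f  0  0  0  1  1  1  1
 l  0  0  0  1  1  2  2
 e  0  0  1  1  1  2  2
 p  0  0  1  1  1  2  2
 m  0  0  1  1  1  2  2

1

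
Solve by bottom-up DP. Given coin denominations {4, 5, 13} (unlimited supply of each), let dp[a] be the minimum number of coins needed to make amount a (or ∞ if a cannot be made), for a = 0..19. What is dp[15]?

3

 a  0  1  2  3  4  5  6  7  8  9 10 11 12 13 14 15 16 17 18 19
dp  0  -  -  -  1  1  -  -  2  2  2  -  3  1  3  3  4  2  2  4
(- denotes ∞ / unreachable)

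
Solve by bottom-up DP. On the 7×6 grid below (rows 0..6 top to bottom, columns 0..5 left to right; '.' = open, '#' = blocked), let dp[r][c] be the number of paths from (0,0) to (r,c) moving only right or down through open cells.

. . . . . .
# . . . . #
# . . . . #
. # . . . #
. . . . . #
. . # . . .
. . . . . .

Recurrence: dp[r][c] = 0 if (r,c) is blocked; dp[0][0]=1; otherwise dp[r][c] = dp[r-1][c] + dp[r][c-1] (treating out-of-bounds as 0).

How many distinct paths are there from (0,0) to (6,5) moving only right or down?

r\c   0   1   2   3   4   5
  0   1   1   1   1   1   1
  1   0   1   2   3   4   0
  2   0   1   3   6  10   0
  3   0   0   3   9  19   0
  4   0   0   3  12  31   0
  5   0   0   0  12  43  43
  6   0   0   0  12  55  98

98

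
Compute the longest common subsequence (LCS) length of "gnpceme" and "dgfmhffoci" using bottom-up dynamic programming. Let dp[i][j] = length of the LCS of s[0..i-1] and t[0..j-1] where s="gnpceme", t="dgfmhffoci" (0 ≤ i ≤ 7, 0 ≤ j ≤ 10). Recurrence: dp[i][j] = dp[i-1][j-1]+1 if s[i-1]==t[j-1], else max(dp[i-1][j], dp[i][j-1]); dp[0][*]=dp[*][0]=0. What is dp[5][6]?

   ''  d  g  f  m  h  f  f  o  c  i
''  0  0  0  0  0  0  0  0  0  0  0
 g  0  0  1  1  1  1  1  1  1  1  1
 n  0  0  1  1  1  1  1  1  1  1  1
 p  0  0  1  1  1  1  1  1  1  1  1
 c  0  0  1  1  1  1  1  1  1  2  2
 e  0  0  1  1  1  1  1  1  1  2  2
 m  0  0  1  1  2  2  2  2  2  2  2
 e  0  0  1  1  2  2  2  2  2  2  2

1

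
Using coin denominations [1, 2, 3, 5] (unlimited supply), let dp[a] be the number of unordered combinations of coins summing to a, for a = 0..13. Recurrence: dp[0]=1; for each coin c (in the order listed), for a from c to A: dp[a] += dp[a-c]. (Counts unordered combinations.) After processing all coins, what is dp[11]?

24

after  coin     0     1     2     3     4     5     6     7     8     9    10    11    12    13
          1     1     1     1     1     1     1     1     1     1     1     1     1     1     1
          2     1     1     2     2     3     3     4     4     5     5     6     6     7     7
          3     1     1     2     3     4     5     7     8    10    12    14    16    19    21
          5     1     1     2     3     4     6     8    10    13    16    20    24    29    34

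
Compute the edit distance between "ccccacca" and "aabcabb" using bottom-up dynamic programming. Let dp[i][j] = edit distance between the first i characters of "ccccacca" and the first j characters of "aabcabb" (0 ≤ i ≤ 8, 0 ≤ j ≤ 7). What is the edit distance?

   ''  a  a  b  c  a  b  b
''  0  1  2  3  4  5  6  7
 c  1  1  2  3  3  4  5  6
 c  2  2  2  3  3  4  5  6
 c  3  3  3  3  3  4  5  6
 c  4  4  4  4  3  4  5  6
 a  5  4  4  5  4  3  4  5
 c  6  5  5  5  5  4  4  5
 c  7  6  6  6  5  5  5  5
 a  8  7  6  7  6  5  6  6

6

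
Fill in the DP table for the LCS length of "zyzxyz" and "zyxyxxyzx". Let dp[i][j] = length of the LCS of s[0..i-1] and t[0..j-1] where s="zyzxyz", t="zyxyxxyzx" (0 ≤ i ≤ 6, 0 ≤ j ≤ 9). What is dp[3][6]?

2

   ''  z  y  x  y  x  x  y  z  x
''  0  0  0  0  0  0  0  0  0  0
 z  0  1  1  1  1  1  1  1  1  1
 y  0  1  2  2  2  2  2  2  2  2
 z  0  1  2  2  2  2  2  2  3  3
 x  0  1  2  3  3  3  3  3  3  4
 y  0  1  2  3  4  4  4  4  4  4
 z  0  1  2  3  4  4  4  4  5  5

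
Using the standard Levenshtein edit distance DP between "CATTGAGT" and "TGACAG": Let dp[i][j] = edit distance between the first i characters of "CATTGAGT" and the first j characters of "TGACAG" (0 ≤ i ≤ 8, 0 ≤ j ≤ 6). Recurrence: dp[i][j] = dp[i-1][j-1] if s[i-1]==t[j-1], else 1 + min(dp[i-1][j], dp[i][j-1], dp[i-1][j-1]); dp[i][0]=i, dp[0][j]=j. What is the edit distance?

   ''  T  G  A  C  A  G
''  0  1  2  3  4  5  6
 C  1  1  2  3  3  4  5
 A  2  2  2  2  3  3  4
 T  3  2  3  3  3  4  4
 T  4  3  3  4  4  4  5
 G  5  4  3  4  5  5  4
 A  6  5  4  3  4  5  5
 G  7  6  5  4  4  5  5
 T  8  7  6  5  5  5  6

6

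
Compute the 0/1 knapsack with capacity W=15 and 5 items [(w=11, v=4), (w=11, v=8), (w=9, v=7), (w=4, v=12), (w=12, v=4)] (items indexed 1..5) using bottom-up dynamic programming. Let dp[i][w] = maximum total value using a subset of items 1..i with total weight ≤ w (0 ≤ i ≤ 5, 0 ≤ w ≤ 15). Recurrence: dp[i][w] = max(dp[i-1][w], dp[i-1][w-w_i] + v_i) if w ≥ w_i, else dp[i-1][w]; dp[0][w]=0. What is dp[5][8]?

12

i\w   0   1   2   3   4   5   6   7   8   9  10  11  12  13  14  15
  0   0   0   0   0   0   0   0   0   0   0   0   0   0   0   0   0
  1   0   0   0   0   0   0   0   0   0   0   0   4   4   4   4   4
  2   0   0   0   0   0   0   0   0   0   0   0   8   8   8   8   8
  3   0   0   0   0   0   0   0   0   0   7   7   8   8   8   8   8
  4   0   0   0   0  12  12  12  12  12  12  12  12  12  19  19  20
  5   0   0   0   0  12  12  12  12  12  12  12  12  12  19  19  20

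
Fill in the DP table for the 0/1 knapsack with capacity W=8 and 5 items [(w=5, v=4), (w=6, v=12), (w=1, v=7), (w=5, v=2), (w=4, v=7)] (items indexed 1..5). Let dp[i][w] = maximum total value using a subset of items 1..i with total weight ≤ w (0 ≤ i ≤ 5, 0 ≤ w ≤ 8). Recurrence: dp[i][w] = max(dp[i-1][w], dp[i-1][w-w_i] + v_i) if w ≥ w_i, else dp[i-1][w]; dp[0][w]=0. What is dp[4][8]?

i\w   0   1   2   3   4   5   6   7   8
  0   0   0   0   0   0   0   0   0   0
  1   0   0   0   0   0   4   4   4   4
  2   0   0   0   0   0   4  12  12  12
  3   0   7   7   7   7   7  12  19  19
  4   0   7   7   7   7   7  12  19  19
  5   0   7   7   7   7  14  14  19  19

19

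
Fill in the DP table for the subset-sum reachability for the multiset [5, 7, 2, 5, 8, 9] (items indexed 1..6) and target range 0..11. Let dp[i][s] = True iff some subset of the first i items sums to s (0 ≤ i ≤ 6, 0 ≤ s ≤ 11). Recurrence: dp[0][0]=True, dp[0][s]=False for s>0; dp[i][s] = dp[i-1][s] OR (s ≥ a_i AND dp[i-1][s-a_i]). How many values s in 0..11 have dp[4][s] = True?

6

i\s   0   1   2   3   4   5   6   7   8   9  10  11
  0   T   F   F   F   F   F   F   F   F   F   F   F
  1   T   F   F   F   F   T   F   F   F   F   F   F
  2   T   F   F   F   F   T   F   T   F   F   F   F
  3   T   F   T   F   F   T   F   T   F   T   F   F
  4   T   F   T   F   F   T   F   T   F   T   T   F
  5   T   F   T   F   F   T   F   T   T   T   T   F
  6   T   F   T   F   F   T   F   T   T   T   T   T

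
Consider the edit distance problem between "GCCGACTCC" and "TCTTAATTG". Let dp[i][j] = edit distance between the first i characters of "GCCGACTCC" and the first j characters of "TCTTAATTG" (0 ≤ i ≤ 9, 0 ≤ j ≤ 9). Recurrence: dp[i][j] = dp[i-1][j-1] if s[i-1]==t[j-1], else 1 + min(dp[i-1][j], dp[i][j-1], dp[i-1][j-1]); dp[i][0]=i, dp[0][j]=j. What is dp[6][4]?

   ''  T  C  T  T  A  A  T  T  G
''  0  1  2  3  4  5  6  7  8  9
 G  1  1  2  3  4  5  6  7  8  8
 C  2  2  1  2  3  4  5  6  7  8
 C  3  3  2  2  3  4  5  6  7  8
 G  4  4  3  3  3  4  5  6  7  7
 A  5  5  4  4  4  3  4  5  6  7
 C  6  6  5  5  5  4  4  5  6  7
 T  7  6  6  5  5  5  5  4  5  6
 C  8  7  6  6  6  6  6  5  5  6
 C  9  8  7  7  7  7  7  6  6  6

5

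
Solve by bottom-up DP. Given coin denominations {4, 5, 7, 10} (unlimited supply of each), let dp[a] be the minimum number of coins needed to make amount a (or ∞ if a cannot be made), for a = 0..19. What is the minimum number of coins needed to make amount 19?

3

 a  0  1  2  3  4  5  6  7  8  9 10 11 12 13 14 15 16 17 18 19
dp  0  -  -  -  1  1  -  1  2  2  1  2  2  3  2  2  3  2  3  3
(- denotes ∞ / unreachable)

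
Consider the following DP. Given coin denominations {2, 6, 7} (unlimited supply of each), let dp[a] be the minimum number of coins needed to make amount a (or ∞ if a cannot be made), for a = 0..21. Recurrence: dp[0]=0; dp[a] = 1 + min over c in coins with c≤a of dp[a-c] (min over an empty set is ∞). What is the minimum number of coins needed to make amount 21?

3

 a  0  1  2  3  4  5  6  7  8  9 10 11 12 13 14 15 16 17 18 19 20 21
dp  0  -  1  -  2  -  1  1  2  2  3  3  2  2  2  3  3  4  3  3  3  3
(- denotes ∞ / unreachable)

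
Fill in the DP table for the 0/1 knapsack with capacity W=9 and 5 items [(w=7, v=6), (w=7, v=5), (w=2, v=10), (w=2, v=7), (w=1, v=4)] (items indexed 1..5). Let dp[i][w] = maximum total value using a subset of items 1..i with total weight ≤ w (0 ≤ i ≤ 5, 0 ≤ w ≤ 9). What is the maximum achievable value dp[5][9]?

21

i\w   0   1   2   3   4   5   6   7   8   9
  0   0   0   0   0   0   0   0   0   0   0
  1   0   0   0   0   0   0   0   6   6   6
  2   0   0   0   0   0   0   0   6   6   6
  3   0   0  10  10  10  10  10  10  10  16
  4   0   0  10  10  17  17  17  17  17  17
  5   0   4  10  14  17  21  21  21  21  21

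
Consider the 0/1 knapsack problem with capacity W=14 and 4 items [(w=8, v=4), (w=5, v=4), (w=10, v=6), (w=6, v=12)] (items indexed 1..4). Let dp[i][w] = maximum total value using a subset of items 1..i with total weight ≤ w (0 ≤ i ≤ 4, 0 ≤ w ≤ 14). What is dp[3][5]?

i\w   0   1   2   3   4   5   6   7   8   9  10  11  12  13  14
  0   0   0   0   0   0   0   0   0   0   0   0   0   0   0   0
  1   0   0   0   0   0   0   0   0   4   4   4   4   4   4   4
  2   0   0   0   0   0   4   4   4   4   4   4   4   4   8   8
  3   0   0   0   0   0   4   4   4   4   4   6   6   6   8   8
  4   0   0   0   0   0   4  12  12  12  12  12  16  16  16  16

4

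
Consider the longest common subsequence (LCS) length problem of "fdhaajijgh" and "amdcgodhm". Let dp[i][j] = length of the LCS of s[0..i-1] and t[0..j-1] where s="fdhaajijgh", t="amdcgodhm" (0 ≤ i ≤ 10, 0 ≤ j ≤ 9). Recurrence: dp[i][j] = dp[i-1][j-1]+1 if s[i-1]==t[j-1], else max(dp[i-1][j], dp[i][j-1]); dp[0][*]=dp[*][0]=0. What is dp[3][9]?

2

   ''  a  m  d  c  g  o  d  h  m
''  0  0  0  0  0  0  0  0  0  0
 f  0  0  0  0  0  0  0  0  0  0
 d  0  0  0  1  1  1  1  1  1  1
 h  0  0  0  1  1  1  1  1  2  2
 a  0  1  1  1  1  1  1  1  2  2
 a  0  1  1  1  1  1  1  1  2  2
 j  0  1  1  1  1  1  1  1  2  2
 i  0  1  1  1  1  1  1  1  2  2
 j  0  1  1  1  1  1  1  1  2  2
 g  0  1  1  1  1  2  2  2  2  2
 h  0  1  1  1  1  2  2  2  3  3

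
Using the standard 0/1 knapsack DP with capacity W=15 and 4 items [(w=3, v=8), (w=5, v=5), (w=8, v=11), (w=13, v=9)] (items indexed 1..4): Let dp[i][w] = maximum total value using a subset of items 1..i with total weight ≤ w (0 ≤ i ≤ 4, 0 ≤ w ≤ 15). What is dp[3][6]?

8

i\w   0   1   2   3   4   5   6   7   8   9  10  11  12  13  14  15
  0   0   0   0   0   0   0   0   0   0   0   0   0   0   0   0   0
  1   0   0   0   8   8   8   8   8   8   8   8   8   8   8   8   8
  2   0   0   0   8   8   8   8   8  13  13  13  13  13  13  13  13
  3   0   0   0   8   8   8   8   8  13  13  13  19  19  19  19  19
  4   0   0   0   8   8   8   8   8  13  13  13  19  19  19  19  19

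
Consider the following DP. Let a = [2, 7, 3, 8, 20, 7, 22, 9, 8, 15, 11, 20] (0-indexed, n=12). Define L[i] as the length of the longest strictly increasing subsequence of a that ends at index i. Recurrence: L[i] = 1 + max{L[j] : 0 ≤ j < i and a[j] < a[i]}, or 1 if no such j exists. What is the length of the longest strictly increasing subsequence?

   i    0    1    2    3    4    5    6    7    8    9   10   11
a[i]    2    7    3    8   20    7   22    9    8   15   11   20
L[i]    1    2    2    3    4    3    5    4    4    5    5    6

6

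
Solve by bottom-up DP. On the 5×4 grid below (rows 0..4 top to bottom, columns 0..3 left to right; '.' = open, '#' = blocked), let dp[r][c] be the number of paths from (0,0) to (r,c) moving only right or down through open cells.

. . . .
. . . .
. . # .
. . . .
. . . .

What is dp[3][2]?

4

r\c   0   1   2   3
  0   1   1   1   1
  1   1   2   3   4
  2   1   3   0   4
  3   1   4   4   8
  4   1   5   9  17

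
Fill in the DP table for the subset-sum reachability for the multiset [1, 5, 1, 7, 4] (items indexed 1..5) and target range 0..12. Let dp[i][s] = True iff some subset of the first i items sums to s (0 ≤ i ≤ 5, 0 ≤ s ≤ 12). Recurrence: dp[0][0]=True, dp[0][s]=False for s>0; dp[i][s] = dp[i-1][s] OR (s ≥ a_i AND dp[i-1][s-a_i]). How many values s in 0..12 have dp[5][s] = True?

12

i\s   0   1   2   3   4   5   6   7   8   9  10  11  12
  0   T   F   F   F   F   F   F   F   F   F   F   F   F
  1   T   T   F   F   F   F   F   F   F   F   F   F   F
  2   T   T   F   F   F   T   T   F   F   F   F   F   F
  3   T   T   T   F   F   T   T   T   F   F   F   F   F
  4   T   T   T   F   F   T   T   T   T   T   F   F   T
  5   T   T   T   F   T   T   T   T   T   T   T   T   T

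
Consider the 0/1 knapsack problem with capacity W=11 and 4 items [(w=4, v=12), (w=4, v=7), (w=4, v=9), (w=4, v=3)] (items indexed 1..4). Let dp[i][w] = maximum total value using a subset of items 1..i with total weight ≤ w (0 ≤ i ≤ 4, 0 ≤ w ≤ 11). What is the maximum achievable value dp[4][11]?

21

i\w   0   1   2   3   4   5   6   7   8   9  10  11
  0   0   0   0   0   0   0   0   0   0   0   0   0
  1   0   0   0   0  12  12  12  12  12  12  12  12
  2   0   0   0   0  12  12  12  12  19  19  19  19
  3   0   0   0   0  12  12  12  12  21  21  21  21
  4   0   0   0   0  12  12  12  12  21  21  21  21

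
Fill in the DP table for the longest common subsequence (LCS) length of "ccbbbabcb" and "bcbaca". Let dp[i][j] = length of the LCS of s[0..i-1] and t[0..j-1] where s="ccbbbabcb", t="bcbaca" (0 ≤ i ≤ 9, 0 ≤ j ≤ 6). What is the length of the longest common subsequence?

   ''  b  c  b  a  c  a
''  0  0  0  0  0  0  0
 c  0  0  1  1  1  1  1
 c  0  0  1  1  1  2  2
 b  0  1  1  2  2  2  2
 b  0  1  1  2  2  2  2
 b  0  1  1  2  2  2  2
 a  0  1  1  2  3  3  3
 b  0  1  1  2  3  3  3
 c  0  1  2  2  3  4  4
 b  0  1  2  3  3  4  4

4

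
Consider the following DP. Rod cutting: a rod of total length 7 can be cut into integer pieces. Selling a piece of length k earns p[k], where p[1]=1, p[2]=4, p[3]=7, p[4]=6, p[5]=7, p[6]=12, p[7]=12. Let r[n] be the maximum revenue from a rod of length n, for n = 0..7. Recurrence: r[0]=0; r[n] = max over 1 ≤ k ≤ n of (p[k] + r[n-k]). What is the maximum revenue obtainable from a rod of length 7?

   n    0    1    2    3    4    5    6    7
r[n]    0    1    4    7    8   11   14   15

15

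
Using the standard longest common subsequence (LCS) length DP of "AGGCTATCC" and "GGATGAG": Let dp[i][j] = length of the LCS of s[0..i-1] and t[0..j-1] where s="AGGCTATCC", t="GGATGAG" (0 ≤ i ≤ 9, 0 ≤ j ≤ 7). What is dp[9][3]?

   ''  G  G  A  T  G  A  G
''  0  0  0  0  0  0  0  0
 A  0  0  0  1  1  1  1  1
 G  0  1  1  1  1  2  2  2
 G  0  1  2  2  2  2  2  3
 C  0  1  2  2  2  2  2  3
 T  0  1  2  2  3  3  3  3
 A  0  1  2  3  3  3  4  4
 T  0  1  2  3  4  4  4  4
 C  0  1  2  3  4  4  4  4
 C  0  1  2  3  4  4  4  4

3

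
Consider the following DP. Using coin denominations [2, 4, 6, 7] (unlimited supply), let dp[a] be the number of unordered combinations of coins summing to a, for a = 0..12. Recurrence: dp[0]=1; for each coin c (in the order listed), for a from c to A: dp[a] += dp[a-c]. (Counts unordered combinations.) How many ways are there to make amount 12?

7

after  coin     0     1     2     3     4     5     6     7     8     9    10    11    12
          2     1     0     1     0     1     0     1     0     1     0     1     0     1
          4     1     0     1     0     2     0     2     0     3     0     3     0     4
          6     1     0     1     0     2     0     3     0     4     0     5     0     7
          7     1     0     1     0     2     0     3     1     4     1     5     2     7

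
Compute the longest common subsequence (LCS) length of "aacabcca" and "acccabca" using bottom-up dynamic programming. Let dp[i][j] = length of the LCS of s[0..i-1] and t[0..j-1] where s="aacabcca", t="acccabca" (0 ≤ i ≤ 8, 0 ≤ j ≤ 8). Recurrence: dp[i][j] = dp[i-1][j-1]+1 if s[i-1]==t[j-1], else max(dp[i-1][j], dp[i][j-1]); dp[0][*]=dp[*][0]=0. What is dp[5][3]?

2

   ''  a  c  c  c  a  b  c  a
''  0  0  0  0  0  0  0  0  0
 a  0  1  1  1  1  1  1  1  1
 a  0  1  1  1  1  2  2  2  2
 c  0  1  2  2  2  2  2  3  3
 a  0  1  2  2  2  3  3  3  4
 b  0  1  2  2  2  3  4  4  4
 c  0  1  2  3  3  3  4  5  5
 c  0  1  2  3  4  4  4  5  5
 a  0  1  2  3  4  5  5  5  6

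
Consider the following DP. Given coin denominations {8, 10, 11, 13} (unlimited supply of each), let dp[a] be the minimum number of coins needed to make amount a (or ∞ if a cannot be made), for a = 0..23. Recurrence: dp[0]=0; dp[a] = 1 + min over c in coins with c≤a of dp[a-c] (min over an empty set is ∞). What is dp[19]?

2

 a  0  1  2  3  4  5  6  7  8  9 10 11 12 13 14 15 16 17 18 19 20 21 22 23
dp  0  -  -  -  -  -  -  -  1  -  1  1  -  1  -  -  2  -  2  2  2  2  2  2
(- denotes ∞ / unreachable)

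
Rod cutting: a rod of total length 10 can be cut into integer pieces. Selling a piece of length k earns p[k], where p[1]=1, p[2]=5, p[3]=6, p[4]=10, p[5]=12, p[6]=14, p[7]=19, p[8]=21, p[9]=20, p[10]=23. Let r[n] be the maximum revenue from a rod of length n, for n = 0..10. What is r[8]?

21

   n    0    1    2    3    4    5    6    7    8    9   10
r[n]    0    1    5    6   10   12   15   19   21   24   26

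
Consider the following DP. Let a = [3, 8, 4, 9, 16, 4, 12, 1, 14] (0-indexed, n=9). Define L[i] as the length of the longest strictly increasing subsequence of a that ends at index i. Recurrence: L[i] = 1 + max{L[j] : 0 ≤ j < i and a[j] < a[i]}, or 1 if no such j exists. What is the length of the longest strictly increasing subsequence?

5

   i    0    1    2    3    4    5    6    7    8
a[i]    3    8    4    9   16    4   12    1   14
L[i]    1    2    2    3    4    2    4    1    5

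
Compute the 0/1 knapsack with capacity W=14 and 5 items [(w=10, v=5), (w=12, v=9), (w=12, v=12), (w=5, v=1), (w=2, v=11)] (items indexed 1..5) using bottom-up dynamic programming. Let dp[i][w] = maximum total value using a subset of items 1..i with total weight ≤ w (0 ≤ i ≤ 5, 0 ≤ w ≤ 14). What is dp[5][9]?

i\w   0   1   2   3   4   5   6   7   8   9  10  11  12  13  14
  0   0   0   0   0   0   0   0   0   0   0   0   0   0   0   0
  1   0   0   0   0   0   0   0   0   0   0   5   5   5   5   5
  2   0   0   0   0   0   0   0   0   0   0   5   5   9   9   9
  3   0   0   0   0   0   0   0   0   0   0   5   5  12  12  12
  4   0   0   0   0   0   1   1   1   1   1   5   5  12  12  12
  5   0   0  11  11  11  11  11  12  12  12  12  12  16  16  23

12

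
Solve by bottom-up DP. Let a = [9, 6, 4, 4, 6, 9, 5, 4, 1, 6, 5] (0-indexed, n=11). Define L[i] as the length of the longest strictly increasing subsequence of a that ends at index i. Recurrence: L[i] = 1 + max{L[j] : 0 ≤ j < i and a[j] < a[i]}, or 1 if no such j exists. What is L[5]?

   i    0    1    2    3    4    5    6    7    8    9   10
a[i]    9    6    4    4    6    9    5    4    1    6    5
L[i]    1    1    1    1    2    3    2    1    1    3    2

3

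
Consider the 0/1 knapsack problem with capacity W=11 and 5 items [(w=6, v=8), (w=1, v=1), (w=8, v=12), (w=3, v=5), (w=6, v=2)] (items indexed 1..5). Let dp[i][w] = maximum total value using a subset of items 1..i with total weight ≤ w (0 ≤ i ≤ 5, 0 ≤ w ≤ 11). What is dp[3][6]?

8

i\w   0   1   2   3   4   5   6   7   8   9  10  11
  0   0   0   0   0   0   0   0   0   0   0   0   0
  1   0   0   0   0   0   0   8   8   8   8   8   8
  2   0   1   1   1   1   1   8   9   9   9   9   9
  3   0   1   1   1   1   1   8   9  12  13  13  13
  4   0   1   1   5   6   6   8   9  12  13  14  17
  5   0   1   1   5   6   6   8   9  12  13  14  17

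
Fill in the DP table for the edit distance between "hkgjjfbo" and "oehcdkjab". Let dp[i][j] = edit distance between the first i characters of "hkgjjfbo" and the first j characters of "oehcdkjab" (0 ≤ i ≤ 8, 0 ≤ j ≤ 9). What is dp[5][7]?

5

   ''  o  e  h  c  d  k  j  a  b
''  0  1  2  3  4  5  6  7  8  9
 h  1  1  2  2  3  4  5  6  7  8
 k  2  2  2  3  3  4  4  5  6  7
 g  3  3  3  3  4  4  5  5  6  7
 j  4  4  4  4  4  5  5  5  6  7
 j  5  5  5  5  5  5  6  5  6  7
 f  6  6  6  6  6  6  6  6  6  7
 b  7  7  7  7  7  7  7  7  7  6
 o  8  7  8  8  8  8  8  8  8  7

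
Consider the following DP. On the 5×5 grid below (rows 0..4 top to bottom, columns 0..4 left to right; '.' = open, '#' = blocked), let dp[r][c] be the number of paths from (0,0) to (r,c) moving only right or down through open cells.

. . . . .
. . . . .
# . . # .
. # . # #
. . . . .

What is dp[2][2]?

r\c   0   1   2   3   4
  0   1   1   1   1   1
  1   1   2   3   4   5
  2   0   2   5   0   5
  3   0   0   5   0   0
  4   0   0   5   5   5

5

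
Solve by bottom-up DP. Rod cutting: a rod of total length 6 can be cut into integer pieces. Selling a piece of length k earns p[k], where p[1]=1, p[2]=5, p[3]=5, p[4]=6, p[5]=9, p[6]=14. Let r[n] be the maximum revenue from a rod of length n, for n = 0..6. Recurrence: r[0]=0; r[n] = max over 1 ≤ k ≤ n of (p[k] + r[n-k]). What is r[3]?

6

   n    0    1    2    3    4    5    6
r[n]    0    1    5    6   10   11   15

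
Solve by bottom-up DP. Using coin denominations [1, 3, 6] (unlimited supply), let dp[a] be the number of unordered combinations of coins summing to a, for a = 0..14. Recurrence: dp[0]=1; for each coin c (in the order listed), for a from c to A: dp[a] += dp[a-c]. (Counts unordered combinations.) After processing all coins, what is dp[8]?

after  coin     0     1     2     3     4     5     6     7     8     9    10    11    12    13    14
          1     1     1     1     1     1     1     1     1     1     1     1     1     1     1     1
          3     1     1     1     2     2     2     3     3     3     4     4     4     5     5     5
          6     1     1     1     2     2     2     4     4     4     6     6     6     9     9     9

4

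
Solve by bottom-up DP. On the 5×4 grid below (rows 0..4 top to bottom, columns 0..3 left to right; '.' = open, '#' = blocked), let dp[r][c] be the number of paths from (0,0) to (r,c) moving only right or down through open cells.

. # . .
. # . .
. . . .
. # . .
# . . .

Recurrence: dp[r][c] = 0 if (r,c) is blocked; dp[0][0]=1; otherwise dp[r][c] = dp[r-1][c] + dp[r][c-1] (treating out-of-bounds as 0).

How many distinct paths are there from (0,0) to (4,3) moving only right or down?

r\c   0   1   2   3
  0   1   0   0   0
  1   1   0   0   0
  2   1   1   1   1
  3   1   0   1   2
  4   0   0   1   3

3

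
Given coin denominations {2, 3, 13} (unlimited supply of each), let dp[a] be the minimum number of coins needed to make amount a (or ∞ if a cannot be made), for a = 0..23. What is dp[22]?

4

 a  0  1  2  3  4  5  6  7  8  9 10 11 12 13 14 15 16 17 18 19 20 21 22 23
dp  0  -  1  1  2  2  2  3  3  3  4  4  4  1  5  2  2  3  3  3  4  4  4  5
(- denotes ∞ / unreachable)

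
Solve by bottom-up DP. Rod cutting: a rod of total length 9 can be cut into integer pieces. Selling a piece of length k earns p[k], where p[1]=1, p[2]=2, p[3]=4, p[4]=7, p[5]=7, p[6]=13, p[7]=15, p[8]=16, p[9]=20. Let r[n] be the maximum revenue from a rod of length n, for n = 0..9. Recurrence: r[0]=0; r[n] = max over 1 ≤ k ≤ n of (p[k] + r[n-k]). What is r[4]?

7

   n    0    1    2    3    4    5    6    7    8    9
r[n]    0    1    2    4    7    8   13   15   16   20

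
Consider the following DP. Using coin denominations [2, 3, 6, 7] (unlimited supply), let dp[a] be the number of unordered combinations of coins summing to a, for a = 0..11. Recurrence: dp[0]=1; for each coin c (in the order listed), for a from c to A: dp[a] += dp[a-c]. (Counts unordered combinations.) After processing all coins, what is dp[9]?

4

after  coin     0     1     2     3     4     5     6     7     8     9    10    11
          2     1     0     1     0     1     0     1     0     1     0     1     0
          3     1     0     1     1     1     1     2     1     2     2     2     2
          6     1     0     1     1     1     1     3     1     3     3     3     3
          7     1     0     1     1     1     1     3     2     3     4     4     4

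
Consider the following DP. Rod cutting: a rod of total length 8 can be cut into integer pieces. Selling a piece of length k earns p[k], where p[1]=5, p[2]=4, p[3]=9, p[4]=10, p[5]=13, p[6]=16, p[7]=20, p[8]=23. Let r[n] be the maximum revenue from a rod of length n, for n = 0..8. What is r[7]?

   n    0    1    2    3    4    5    6    7    8
r[n]    0    5   10   15   20   25   30   35   40

35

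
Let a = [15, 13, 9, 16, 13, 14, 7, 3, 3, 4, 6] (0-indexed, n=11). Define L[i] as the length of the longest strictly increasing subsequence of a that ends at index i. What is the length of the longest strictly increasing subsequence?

3

   i    0    1    2    3    4    5    6    7    8    9   10
a[i]   15   13    9   16   13   14    7    3    3    4    6
L[i]    1    1    1    2    2    3    1    1    1    2    3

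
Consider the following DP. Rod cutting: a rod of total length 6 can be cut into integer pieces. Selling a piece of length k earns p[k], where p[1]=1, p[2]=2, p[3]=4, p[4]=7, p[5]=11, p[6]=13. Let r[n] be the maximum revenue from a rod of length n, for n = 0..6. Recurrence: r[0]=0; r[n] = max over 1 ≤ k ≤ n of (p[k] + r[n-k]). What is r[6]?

   n    0    1    2    3    4    5    6
r[n]    0    1    2    4    7   11   13

13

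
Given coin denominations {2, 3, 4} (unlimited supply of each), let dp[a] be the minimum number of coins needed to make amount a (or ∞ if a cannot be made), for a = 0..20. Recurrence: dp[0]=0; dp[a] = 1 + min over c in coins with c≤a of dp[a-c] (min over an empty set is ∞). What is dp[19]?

 a  0  1  2  3  4  5  6  7  8  9 10 11 12 13 14 15 16 17 18 19 20
dp  0  -  1  1  1  2  2  2  2  3  3  3  3  4  4  4  4  5  5  5  5
(- denotes ∞ / unreachable)

5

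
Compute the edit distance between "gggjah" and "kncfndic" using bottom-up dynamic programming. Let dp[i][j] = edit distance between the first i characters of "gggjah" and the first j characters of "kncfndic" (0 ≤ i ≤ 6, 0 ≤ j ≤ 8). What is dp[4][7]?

7

   ''  k  n  c  f  n  d  i  c
''  0  1  2  3  4  5  6  7  8
 g  1  1  2  3  4  5  6  7  8
 g  2  2  2  3  4  5  6  7  8
 g  3  3  3  3  4  5  6  7  8
 j  4  4  4  4  4  5  6  7  8
 a  5  5  5  5  5  5  6  7  8
 h  6  6  6  6  6  6  6  7  8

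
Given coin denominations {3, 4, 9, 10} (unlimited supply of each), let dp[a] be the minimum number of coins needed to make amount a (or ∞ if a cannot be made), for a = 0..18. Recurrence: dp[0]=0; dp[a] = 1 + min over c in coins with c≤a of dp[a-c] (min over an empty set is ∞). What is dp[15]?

3

 a  0  1  2  3  4  5  6  7  8  9 10 11 12 13 14 15 16 17 18
dp  0  -  -  1  1  -  2  2  2  1  1  3  2  2  2  3  3  3  2
(- denotes ∞ / unreachable)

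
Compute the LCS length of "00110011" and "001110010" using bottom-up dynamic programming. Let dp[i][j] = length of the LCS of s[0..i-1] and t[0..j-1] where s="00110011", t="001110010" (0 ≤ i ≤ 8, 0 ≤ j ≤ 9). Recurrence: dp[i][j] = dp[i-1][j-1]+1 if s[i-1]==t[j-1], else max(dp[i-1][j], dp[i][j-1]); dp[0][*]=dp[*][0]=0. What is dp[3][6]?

3

   ''  0  0  1  1  1  0  0  1  0
''  0  0  0  0  0  0  0  0  0  0
 0  0  1  1  1  1  1  1  1  1  1
 0  0  1  2  2  2  2  2  2  2  2
 1  0  1  2  3  3  3  3  3  3  3
 1  0  1  2  3  4  4  4  4  4  4
 0  0  1  2  3  4  4  5  5  5  5
 0  0  1  2  3  4  4  5  6  6  6
 1  0  1  2  3  4  5  5  6  7  7
 1  0  1  2  3  4  5  5  6  7  7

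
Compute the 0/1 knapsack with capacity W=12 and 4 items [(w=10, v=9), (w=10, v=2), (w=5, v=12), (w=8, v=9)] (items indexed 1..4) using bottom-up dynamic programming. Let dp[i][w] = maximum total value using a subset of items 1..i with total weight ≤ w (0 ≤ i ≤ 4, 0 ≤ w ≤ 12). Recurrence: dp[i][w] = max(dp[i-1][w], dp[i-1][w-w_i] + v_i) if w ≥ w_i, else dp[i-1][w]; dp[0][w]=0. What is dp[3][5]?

12

i\w   0   1   2   3   4   5   6   7   8   9  10  11  12
  0   0   0   0   0   0   0   0   0   0   0   0   0   0
  1   0   0   0   0   0   0   0   0   0   0   9   9   9
  2   0   0   0   0   0   0   0   0   0   0   9   9   9
  3   0   0   0   0   0  12  12  12  12  12  12  12  12
  4   0   0   0   0   0  12  12  12  12  12  12  12  12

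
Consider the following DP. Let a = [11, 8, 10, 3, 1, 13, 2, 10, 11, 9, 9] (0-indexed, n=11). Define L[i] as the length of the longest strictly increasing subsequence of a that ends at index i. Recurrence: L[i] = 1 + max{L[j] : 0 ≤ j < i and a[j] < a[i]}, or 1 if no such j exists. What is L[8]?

4

   i    0    1    2    3    4    5    6    7    8    9   10
a[i]   11    8   10    3    1   13    2   10   11    9    9
L[i]    1    1    2    1    1    3    2    3    4    3    3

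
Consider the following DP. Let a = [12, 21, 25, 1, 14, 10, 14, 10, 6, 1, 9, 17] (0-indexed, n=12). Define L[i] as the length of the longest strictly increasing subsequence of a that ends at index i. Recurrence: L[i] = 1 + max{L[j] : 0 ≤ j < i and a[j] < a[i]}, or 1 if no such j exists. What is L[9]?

   i    0    1    2    3    4    5    6    7    8    9   10   11
a[i]   12   21   25    1   14   10   14   10    6    1    9   17
L[i]    1    2    3    1    2    2    3    2    2    1    3    4

1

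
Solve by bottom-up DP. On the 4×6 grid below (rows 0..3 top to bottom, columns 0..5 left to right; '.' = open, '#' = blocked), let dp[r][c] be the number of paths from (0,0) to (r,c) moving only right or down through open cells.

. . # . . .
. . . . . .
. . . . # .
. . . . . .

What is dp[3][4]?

16

r\c   0   1   2   3   4   5
  0   1   1   0   0   0   0
  1   1   2   2   2   2   2
  2   1   3   5   7   0   2
  3   1   4   9  16  16  18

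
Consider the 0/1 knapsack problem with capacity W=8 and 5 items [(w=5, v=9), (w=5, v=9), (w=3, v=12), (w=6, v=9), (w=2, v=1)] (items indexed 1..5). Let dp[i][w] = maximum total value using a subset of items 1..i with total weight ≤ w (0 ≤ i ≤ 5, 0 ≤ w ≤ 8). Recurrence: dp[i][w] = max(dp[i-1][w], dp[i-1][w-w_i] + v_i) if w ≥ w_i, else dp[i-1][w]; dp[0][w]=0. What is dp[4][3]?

12

i\w   0   1   2   3   4   5   6   7   8
  0   0   0   0   0   0   0   0   0   0
  1   0   0   0   0   0   9   9   9   9
  2   0   0   0   0   0   9   9   9   9
  3   0   0   0  12  12  12  12  12  21
  4   0   0   0  12  12  12  12  12  21
  5   0   0   1  12  12  13  13  13  21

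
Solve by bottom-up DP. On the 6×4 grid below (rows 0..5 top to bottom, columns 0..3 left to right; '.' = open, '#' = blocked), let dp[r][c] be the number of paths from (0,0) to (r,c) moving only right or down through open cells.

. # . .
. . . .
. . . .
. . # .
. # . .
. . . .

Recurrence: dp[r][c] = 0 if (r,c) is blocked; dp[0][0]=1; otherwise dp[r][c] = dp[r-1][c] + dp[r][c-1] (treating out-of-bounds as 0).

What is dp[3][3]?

r\c   0   1   2   3
  0   1   0   0   0
  1   1   1   1   1
  2   1   2   3   4
  3   1   3   0   4
  4   1   0   0   4
  5   1   1   1   5

4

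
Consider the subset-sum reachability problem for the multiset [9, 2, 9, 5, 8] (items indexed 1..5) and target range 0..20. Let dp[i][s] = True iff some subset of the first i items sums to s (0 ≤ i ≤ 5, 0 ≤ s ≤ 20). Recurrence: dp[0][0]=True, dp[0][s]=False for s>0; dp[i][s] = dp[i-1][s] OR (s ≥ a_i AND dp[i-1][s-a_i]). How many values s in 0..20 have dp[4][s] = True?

10

i\s   0   1   2   3   4   5   6   7   8   9  10  11  12  13  14  15  16  17  18  19  20
  0   T   F   F   F   F   F   F   F   F   F   F   F   F   F   F   F   F   F   F   F   F
  1   T   F   F   F   F   F   F   F   F   T   F   F   F   F   F   F   F   F   F   F   F
  2   T   F   T   F   F   F   F   F   F   T   F   T   F   F   F   F   F   F   F   F   F
  3   T   F   T   F   F   F   F   F   F   T   F   T   F   F   F   F   F   F   T   F   T
  4   T   F   T   F   F   T   F   T   F   T   F   T   F   F   T   F   T   F   T   F   T
  5   T   F   T   F   F   T   F   T   T   T   T   T   F   T   T   T   T   T   T   T   T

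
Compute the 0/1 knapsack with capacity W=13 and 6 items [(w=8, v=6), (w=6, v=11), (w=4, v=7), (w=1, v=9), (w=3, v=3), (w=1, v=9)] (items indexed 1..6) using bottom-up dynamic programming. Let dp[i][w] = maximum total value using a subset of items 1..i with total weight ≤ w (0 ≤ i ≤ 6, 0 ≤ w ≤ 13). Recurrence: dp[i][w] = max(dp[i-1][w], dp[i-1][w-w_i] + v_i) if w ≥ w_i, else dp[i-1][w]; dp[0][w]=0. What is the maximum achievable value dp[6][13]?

i\w   0   1   2   3   4   5   6   7   8   9  10  11  12  13
  0   0   0   0   0   0   0   0   0   0   0   0   0   0   0
  1   0   0   0   0   0   0   0   0   6   6   6   6   6   6
  2   0   0   0   0   0   0  11  11  11  11  11  11  11  11
  3   0   0   0   0   7   7  11  11  11  11  18  18  18  18
  4   0   9   9   9   9  16  16  20  20  20  20  27  27  27
  5   0   9   9   9  12  16  16  20  20  20  23  27  27  27
  6   0   9  18  18  18  21  25  25  29  29  29  32  36  36

36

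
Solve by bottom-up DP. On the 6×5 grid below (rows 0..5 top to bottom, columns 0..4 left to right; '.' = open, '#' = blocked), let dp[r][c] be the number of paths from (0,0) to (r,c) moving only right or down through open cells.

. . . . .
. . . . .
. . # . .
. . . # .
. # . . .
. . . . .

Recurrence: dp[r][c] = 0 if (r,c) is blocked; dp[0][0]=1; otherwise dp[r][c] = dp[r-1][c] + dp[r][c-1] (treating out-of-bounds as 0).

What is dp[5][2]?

5

r\c   0   1   2   3   4
  0   1   1   1   1   1
  1   1   2   3   4   5
  2   1   3   0   4   9
  3   1   4   4   0   9
  4   1   0   4   4  13
  5   1   1   5   9  22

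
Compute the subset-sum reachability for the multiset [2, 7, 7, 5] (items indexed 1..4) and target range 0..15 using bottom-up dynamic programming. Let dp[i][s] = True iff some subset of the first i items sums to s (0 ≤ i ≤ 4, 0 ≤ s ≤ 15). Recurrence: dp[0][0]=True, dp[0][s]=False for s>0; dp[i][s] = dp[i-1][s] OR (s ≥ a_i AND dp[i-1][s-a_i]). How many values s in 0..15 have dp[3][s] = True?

i\s   0   1   2   3   4   5   6   7   8   9  10  11  12  13  14  15
  0   T   F   F   F   F   F   F   F   F   F   F   F   F   F   F   F
  1   T   F   T   F   F   F   F   F   F   F   F   F   F   F   F   F
  2   T   F   T   F   F   F   F   T   F   T   F   F   F   F   F   F
  3   T   F   T   F   F   F   F   T   F   T   F   F   F   F   T   F
  4   T   F   T   F   F   T   F   T   F   T   F   F   T   F   T   F

5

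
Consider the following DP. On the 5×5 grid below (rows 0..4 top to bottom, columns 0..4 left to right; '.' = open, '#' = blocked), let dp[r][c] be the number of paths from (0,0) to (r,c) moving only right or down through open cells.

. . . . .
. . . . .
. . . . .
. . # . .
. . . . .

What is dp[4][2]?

5

r\c   0   1   2   3   4
  0   1   1   1   1   1
  1   1   2   3   4   5
  2   1   3   6  10  15
  3   1   4   0  10  25
  4   1   5   5  15  40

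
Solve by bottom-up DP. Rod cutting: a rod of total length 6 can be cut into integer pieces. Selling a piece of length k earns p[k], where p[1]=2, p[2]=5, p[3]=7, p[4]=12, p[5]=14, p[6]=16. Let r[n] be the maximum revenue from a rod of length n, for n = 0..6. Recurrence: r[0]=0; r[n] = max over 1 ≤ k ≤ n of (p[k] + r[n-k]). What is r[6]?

17

   n    0    1    2    3    4    5    6
r[n]    0    2    5    7   12   14   17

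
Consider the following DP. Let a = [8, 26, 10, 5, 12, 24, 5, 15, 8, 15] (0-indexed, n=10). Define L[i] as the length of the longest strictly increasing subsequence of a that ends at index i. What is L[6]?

   i    0    1    2    3    4    5    6    7    8    9
a[i]    8   26   10    5   12   24    5   15    8   15
L[i]    1    2    2    1    3    4    1    4    2    4

1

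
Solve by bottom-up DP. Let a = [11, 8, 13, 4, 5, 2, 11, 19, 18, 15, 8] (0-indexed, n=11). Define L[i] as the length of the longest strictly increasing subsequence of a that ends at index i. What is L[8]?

4

   i    0    1    2    3    4    5    6    7    8    9   10
a[i]   11    8   13    4    5    2   11   19   18   15    8
L[i]    1    1    2    1    2    1    3    4    4    4    3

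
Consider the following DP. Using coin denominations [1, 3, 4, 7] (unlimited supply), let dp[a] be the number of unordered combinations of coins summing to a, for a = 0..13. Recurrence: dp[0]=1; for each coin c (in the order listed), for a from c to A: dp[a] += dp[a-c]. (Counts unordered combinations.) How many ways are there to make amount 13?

16

after  coin     0     1     2     3     4     5     6     7     8     9    10    11    12    13
          1     1     1     1     1     1     1     1     1     1     1     1     1     1     1
          3     1     1     1     2     2     2     3     3     3     4     4     4     5     5
          4     1     1     1     2     3     3     4     5     6     7     8     9    11    12
          7     1     1     1     2     3     3     4     6     7     8    10    12    14    16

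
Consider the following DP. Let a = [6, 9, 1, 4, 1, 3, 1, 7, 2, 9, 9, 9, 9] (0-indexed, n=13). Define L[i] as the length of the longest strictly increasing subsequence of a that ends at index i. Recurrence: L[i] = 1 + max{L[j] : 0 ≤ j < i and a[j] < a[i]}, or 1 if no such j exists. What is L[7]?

3

   i    0    1    2    3    4    5    6    7    8    9   10   11   12
a[i]    6    9    1    4    1    3    1    7    2    9    9    9    9
L[i]    1    2    1    2    1    2    1    3    2    4    4    4    4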